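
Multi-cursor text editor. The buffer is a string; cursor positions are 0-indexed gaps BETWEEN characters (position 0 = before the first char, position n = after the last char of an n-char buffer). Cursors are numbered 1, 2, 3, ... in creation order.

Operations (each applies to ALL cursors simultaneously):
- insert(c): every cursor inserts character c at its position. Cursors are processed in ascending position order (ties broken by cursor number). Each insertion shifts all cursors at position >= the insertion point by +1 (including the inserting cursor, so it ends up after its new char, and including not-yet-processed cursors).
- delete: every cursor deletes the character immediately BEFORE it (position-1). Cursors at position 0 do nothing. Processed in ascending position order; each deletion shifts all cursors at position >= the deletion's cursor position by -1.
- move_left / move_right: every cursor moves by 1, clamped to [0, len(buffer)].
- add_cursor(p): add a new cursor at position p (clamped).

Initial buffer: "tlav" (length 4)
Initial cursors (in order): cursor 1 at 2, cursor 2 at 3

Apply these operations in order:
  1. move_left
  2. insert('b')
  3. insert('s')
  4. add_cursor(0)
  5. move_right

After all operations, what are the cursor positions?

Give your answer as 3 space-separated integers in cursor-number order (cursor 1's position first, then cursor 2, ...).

After op 1 (move_left): buffer="tlav" (len 4), cursors c1@1 c2@2, authorship ....
After op 2 (insert('b')): buffer="tblbav" (len 6), cursors c1@2 c2@4, authorship .1.2..
After op 3 (insert('s')): buffer="tbslbsav" (len 8), cursors c1@3 c2@6, authorship .11.22..
After op 4 (add_cursor(0)): buffer="tbslbsav" (len 8), cursors c3@0 c1@3 c2@6, authorship .11.22..
After op 5 (move_right): buffer="tbslbsav" (len 8), cursors c3@1 c1@4 c2@7, authorship .11.22..

Answer: 4 7 1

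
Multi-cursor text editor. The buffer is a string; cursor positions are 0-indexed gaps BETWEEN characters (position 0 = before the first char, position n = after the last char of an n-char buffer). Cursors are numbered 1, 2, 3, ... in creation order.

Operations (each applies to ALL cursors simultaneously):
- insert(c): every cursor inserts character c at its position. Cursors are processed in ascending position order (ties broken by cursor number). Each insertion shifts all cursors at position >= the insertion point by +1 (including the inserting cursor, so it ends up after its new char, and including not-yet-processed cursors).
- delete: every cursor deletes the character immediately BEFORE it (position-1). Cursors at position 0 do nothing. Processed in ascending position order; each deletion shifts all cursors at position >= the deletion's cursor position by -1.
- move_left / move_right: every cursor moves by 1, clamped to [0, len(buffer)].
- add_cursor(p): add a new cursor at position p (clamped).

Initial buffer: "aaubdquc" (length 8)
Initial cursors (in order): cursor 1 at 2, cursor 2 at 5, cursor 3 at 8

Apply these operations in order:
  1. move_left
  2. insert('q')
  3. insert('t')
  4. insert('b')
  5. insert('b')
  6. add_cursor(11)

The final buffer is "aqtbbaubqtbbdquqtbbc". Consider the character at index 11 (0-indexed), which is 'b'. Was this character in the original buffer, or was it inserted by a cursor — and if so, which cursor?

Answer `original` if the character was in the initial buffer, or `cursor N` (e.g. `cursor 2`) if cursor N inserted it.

Answer: cursor 2

Derivation:
After op 1 (move_left): buffer="aaubdquc" (len 8), cursors c1@1 c2@4 c3@7, authorship ........
After op 2 (insert('q')): buffer="aqaubqdquqc" (len 11), cursors c1@2 c2@6 c3@10, authorship .1...2...3.
After op 3 (insert('t')): buffer="aqtaubqtdquqtc" (len 14), cursors c1@3 c2@8 c3@13, authorship .11...22...33.
After op 4 (insert('b')): buffer="aqtbaubqtbdquqtbc" (len 17), cursors c1@4 c2@10 c3@16, authorship .111...222...333.
After op 5 (insert('b')): buffer="aqtbbaubqtbbdquqtbbc" (len 20), cursors c1@5 c2@12 c3@19, authorship .1111...2222...3333.
After op 6 (add_cursor(11)): buffer="aqtbbaubqtbbdquqtbbc" (len 20), cursors c1@5 c4@11 c2@12 c3@19, authorship .1111...2222...3333.
Authorship (.=original, N=cursor N): . 1 1 1 1 . . . 2 2 2 2 . . . 3 3 3 3 .
Index 11: author = 2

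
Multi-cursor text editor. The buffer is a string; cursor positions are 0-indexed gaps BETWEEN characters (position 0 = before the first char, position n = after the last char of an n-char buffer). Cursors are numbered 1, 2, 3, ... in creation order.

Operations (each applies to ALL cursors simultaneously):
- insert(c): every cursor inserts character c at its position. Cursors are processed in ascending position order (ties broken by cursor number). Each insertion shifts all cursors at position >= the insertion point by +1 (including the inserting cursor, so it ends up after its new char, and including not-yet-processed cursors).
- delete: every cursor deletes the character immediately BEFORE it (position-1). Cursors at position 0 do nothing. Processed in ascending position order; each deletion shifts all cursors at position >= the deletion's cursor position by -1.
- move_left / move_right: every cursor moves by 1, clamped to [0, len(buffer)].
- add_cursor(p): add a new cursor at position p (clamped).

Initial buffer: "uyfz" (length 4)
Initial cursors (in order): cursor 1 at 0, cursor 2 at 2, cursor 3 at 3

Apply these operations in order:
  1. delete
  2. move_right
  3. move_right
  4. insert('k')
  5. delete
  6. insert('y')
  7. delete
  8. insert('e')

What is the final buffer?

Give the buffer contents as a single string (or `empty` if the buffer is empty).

Answer: uzeee

Derivation:
After op 1 (delete): buffer="uz" (len 2), cursors c1@0 c2@1 c3@1, authorship ..
After op 2 (move_right): buffer="uz" (len 2), cursors c1@1 c2@2 c3@2, authorship ..
After op 3 (move_right): buffer="uz" (len 2), cursors c1@2 c2@2 c3@2, authorship ..
After op 4 (insert('k')): buffer="uzkkk" (len 5), cursors c1@5 c2@5 c3@5, authorship ..123
After op 5 (delete): buffer="uz" (len 2), cursors c1@2 c2@2 c3@2, authorship ..
After op 6 (insert('y')): buffer="uzyyy" (len 5), cursors c1@5 c2@5 c3@5, authorship ..123
After op 7 (delete): buffer="uz" (len 2), cursors c1@2 c2@2 c3@2, authorship ..
After op 8 (insert('e')): buffer="uzeee" (len 5), cursors c1@5 c2@5 c3@5, authorship ..123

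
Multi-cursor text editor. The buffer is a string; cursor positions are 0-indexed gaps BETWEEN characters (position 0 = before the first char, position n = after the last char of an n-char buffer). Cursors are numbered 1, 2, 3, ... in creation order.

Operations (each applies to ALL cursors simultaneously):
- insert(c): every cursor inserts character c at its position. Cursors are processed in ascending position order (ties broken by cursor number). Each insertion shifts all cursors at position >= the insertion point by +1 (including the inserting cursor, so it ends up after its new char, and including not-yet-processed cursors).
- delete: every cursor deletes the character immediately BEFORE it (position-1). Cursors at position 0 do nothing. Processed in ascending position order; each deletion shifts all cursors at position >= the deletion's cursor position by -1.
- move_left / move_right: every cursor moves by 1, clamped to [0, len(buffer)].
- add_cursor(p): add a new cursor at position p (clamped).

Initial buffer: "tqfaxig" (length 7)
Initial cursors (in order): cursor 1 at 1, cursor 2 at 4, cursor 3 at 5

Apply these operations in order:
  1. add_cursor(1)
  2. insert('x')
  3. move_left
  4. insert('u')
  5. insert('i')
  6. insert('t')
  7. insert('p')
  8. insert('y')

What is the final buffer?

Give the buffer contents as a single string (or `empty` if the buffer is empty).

After op 1 (add_cursor(1)): buffer="tqfaxig" (len 7), cursors c1@1 c4@1 c2@4 c3@5, authorship .......
After op 2 (insert('x')): buffer="txxqfaxxxig" (len 11), cursors c1@3 c4@3 c2@7 c3@9, authorship .14...2.3..
After op 3 (move_left): buffer="txxqfaxxxig" (len 11), cursors c1@2 c4@2 c2@6 c3@8, authorship .14...2.3..
After op 4 (insert('u')): buffer="txuuxqfauxxuxig" (len 15), cursors c1@4 c4@4 c2@9 c3@12, authorship .1144...22.33..
After op 5 (insert('i')): buffer="txuuiixqfauixxuixig" (len 19), cursors c1@6 c4@6 c2@12 c3@16, authorship .114144...222.333..
After op 6 (insert('t')): buffer="txuuiittxqfauitxxuitxig" (len 23), cursors c1@8 c4@8 c2@15 c3@20, authorship .11414144...2222.3333..
After op 7 (insert('p')): buffer="txuuiittppxqfauitpxxuitpxig" (len 27), cursors c1@10 c4@10 c2@18 c3@24, authorship .1141414144...22222.33333..
After op 8 (insert('y')): buffer="txuuiittppyyxqfauitpyxxuitpyxig" (len 31), cursors c1@12 c4@12 c2@21 c3@28, authorship .114141414144...222222.333333..

Answer: txuuiittppyyxqfauitpyxxuitpyxig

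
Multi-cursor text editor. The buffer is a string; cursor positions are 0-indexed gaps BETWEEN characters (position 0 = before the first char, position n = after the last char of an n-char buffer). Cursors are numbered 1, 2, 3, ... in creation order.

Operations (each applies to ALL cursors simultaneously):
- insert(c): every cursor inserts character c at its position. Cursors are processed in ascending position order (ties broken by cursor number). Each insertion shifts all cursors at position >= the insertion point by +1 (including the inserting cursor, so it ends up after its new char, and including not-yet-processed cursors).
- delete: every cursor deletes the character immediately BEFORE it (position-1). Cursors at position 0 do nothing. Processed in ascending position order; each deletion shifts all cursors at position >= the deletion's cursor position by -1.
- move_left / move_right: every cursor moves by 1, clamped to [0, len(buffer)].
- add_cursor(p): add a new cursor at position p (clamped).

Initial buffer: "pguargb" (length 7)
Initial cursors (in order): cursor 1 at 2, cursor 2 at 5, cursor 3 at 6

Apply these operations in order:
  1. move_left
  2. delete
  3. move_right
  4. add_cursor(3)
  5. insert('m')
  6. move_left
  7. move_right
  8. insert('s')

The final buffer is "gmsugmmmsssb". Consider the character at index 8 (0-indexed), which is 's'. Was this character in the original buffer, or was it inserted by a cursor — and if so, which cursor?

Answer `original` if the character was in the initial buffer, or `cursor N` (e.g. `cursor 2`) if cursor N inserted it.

After op 1 (move_left): buffer="pguargb" (len 7), cursors c1@1 c2@4 c3@5, authorship .......
After op 2 (delete): buffer="gugb" (len 4), cursors c1@0 c2@2 c3@2, authorship ....
After op 3 (move_right): buffer="gugb" (len 4), cursors c1@1 c2@3 c3@3, authorship ....
After op 4 (add_cursor(3)): buffer="gugb" (len 4), cursors c1@1 c2@3 c3@3 c4@3, authorship ....
After op 5 (insert('m')): buffer="gmugmmmb" (len 8), cursors c1@2 c2@7 c3@7 c4@7, authorship .1..234.
After op 6 (move_left): buffer="gmugmmmb" (len 8), cursors c1@1 c2@6 c3@6 c4@6, authorship .1..234.
After op 7 (move_right): buffer="gmugmmmb" (len 8), cursors c1@2 c2@7 c3@7 c4@7, authorship .1..234.
After op 8 (insert('s')): buffer="gmsugmmmsssb" (len 12), cursors c1@3 c2@11 c3@11 c4@11, authorship .11..234234.
Authorship (.=original, N=cursor N): . 1 1 . . 2 3 4 2 3 4 .
Index 8: author = 2

Answer: cursor 2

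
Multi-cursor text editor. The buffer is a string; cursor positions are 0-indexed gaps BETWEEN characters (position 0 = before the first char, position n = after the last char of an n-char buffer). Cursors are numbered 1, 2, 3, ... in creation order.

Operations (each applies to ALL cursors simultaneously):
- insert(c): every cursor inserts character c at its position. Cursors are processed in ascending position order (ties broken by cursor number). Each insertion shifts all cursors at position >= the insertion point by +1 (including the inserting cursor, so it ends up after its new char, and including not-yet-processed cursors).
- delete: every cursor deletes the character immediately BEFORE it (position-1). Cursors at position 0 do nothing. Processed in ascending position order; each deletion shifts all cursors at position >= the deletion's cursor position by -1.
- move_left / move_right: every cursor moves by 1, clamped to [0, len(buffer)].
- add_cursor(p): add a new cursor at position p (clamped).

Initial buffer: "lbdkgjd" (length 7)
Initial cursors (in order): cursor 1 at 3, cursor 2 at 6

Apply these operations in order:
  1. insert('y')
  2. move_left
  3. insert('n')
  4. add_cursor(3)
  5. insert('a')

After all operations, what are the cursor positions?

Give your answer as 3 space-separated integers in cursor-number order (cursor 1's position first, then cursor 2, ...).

After op 1 (insert('y')): buffer="lbdykgjyd" (len 9), cursors c1@4 c2@8, authorship ...1...2.
After op 2 (move_left): buffer="lbdykgjyd" (len 9), cursors c1@3 c2@7, authorship ...1...2.
After op 3 (insert('n')): buffer="lbdnykgjnyd" (len 11), cursors c1@4 c2@9, authorship ...11...22.
After op 4 (add_cursor(3)): buffer="lbdnykgjnyd" (len 11), cursors c3@3 c1@4 c2@9, authorship ...11...22.
After op 5 (insert('a')): buffer="lbdanaykgjnayd" (len 14), cursors c3@4 c1@6 c2@12, authorship ...3111...222.

Answer: 6 12 4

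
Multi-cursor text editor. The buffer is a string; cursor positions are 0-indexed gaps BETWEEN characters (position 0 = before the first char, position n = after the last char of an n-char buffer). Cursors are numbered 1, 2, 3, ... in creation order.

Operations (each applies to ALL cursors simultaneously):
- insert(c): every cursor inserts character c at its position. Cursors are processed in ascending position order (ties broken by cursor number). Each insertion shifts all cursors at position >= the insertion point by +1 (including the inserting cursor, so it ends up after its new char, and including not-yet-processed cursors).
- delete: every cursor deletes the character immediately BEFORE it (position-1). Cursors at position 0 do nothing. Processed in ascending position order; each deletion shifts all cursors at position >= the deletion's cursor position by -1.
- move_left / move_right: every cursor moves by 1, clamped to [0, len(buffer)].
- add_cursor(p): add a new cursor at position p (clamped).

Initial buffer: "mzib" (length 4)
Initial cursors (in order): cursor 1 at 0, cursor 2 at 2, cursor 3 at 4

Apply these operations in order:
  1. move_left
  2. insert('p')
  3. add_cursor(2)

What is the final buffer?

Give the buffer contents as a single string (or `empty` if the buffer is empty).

After op 1 (move_left): buffer="mzib" (len 4), cursors c1@0 c2@1 c3@3, authorship ....
After op 2 (insert('p')): buffer="pmpzipb" (len 7), cursors c1@1 c2@3 c3@6, authorship 1.2..3.
After op 3 (add_cursor(2)): buffer="pmpzipb" (len 7), cursors c1@1 c4@2 c2@3 c3@6, authorship 1.2..3.

Answer: pmpzipb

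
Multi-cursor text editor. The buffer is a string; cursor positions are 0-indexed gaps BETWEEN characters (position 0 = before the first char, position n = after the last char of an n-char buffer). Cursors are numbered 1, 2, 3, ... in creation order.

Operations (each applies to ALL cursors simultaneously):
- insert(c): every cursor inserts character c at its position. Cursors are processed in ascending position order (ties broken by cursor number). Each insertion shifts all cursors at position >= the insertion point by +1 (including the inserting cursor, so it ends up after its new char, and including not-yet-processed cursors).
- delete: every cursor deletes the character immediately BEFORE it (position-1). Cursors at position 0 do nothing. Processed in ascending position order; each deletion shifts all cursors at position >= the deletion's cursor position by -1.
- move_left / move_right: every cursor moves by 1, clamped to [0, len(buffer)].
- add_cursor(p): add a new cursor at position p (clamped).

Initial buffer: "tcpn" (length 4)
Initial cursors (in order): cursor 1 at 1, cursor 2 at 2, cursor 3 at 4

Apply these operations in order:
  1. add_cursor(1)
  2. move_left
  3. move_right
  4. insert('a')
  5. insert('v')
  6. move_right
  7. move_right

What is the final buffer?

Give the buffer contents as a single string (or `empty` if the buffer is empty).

After op 1 (add_cursor(1)): buffer="tcpn" (len 4), cursors c1@1 c4@1 c2@2 c3@4, authorship ....
After op 2 (move_left): buffer="tcpn" (len 4), cursors c1@0 c4@0 c2@1 c3@3, authorship ....
After op 3 (move_right): buffer="tcpn" (len 4), cursors c1@1 c4@1 c2@2 c3@4, authorship ....
After op 4 (insert('a')): buffer="taacapna" (len 8), cursors c1@3 c4@3 c2@5 c3@8, authorship .14.2..3
After op 5 (insert('v')): buffer="taavvcavpnav" (len 12), cursors c1@5 c4@5 c2@8 c3@12, authorship .1414.22..33
After op 6 (move_right): buffer="taavvcavpnav" (len 12), cursors c1@6 c4@6 c2@9 c3@12, authorship .1414.22..33
After op 7 (move_right): buffer="taavvcavpnav" (len 12), cursors c1@7 c4@7 c2@10 c3@12, authorship .1414.22..33

Answer: taavvcavpnav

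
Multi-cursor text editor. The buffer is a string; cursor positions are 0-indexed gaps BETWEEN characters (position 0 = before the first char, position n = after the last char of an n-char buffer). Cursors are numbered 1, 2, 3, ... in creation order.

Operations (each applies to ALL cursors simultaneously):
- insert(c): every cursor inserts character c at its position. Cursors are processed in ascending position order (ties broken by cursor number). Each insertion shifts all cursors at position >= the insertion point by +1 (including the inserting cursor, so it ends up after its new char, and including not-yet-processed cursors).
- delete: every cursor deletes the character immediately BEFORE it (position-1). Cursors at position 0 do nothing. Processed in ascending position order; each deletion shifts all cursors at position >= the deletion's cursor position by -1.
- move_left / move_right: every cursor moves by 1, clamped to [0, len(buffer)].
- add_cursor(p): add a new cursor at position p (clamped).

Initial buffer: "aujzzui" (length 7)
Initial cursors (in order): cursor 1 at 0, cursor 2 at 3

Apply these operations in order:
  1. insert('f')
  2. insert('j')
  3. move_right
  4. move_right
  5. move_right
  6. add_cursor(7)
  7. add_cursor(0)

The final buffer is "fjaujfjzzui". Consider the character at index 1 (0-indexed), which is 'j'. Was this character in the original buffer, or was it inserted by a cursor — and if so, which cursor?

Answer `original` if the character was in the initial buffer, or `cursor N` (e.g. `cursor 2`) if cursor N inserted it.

After op 1 (insert('f')): buffer="faujfzzui" (len 9), cursors c1@1 c2@5, authorship 1...2....
After op 2 (insert('j')): buffer="fjaujfjzzui" (len 11), cursors c1@2 c2@7, authorship 11...22....
After op 3 (move_right): buffer="fjaujfjzzui" (len 11), cursors c1@3 c2@8, authorship 11...22....
After op 4 (move_right): buffer="fjaujfjzzui" (len 11), cursors c1@4 c2@9, authorship 11...22....
After op 5 (move_right): buffer="fjaujfjzzui" (len 11), cursors c1@5 c2@10, authorship 11...22....
After op 6 (add_cursor(7)): buffer="fjaujfjzzui" (len 11), cursors c1@5 c3@7 c2@10, authorship 11...22....
After op 7 (add_cursor(0)): buffer="fjaujfjzzui" (len 11), cursors c4@0 c1@5 c3@7 c2@10, authorship 11...22....
Authorship (.=original, N=cursor N): 1 1 . . . 2 2 . . . .
Index 1: author = 1

Answer: cursor 1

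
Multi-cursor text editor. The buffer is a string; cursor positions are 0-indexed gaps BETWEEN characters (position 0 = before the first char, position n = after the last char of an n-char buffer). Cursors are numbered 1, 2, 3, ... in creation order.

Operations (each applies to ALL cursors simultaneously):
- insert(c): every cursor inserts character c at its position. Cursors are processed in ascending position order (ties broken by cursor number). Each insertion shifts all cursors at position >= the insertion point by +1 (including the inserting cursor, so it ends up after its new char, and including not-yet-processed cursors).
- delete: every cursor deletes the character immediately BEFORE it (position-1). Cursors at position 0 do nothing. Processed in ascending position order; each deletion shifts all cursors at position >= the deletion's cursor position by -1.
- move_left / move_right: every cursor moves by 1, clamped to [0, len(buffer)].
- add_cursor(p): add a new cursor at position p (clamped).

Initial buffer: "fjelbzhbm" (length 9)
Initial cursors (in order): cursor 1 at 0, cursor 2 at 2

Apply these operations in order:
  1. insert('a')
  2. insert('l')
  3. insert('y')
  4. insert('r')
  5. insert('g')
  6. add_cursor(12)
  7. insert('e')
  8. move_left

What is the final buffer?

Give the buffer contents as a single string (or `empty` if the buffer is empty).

After op 1 (insert('a')): buffer="afjaelbzhbm" (len 11), cursors c1@1 c2@4, authorship 1..2.......
After op 2 (insert('l')): buffer="alfjalelbzhbm" (len 13), cursors c1@2 c2@6, authorship 11..22.......
After op 3 (insert('y')): buffer="alyfjalyelbzhbm" (len 15), cursors c1@3 c2@8, authorship 111..222.......
After op 4 (insert('r')): buffer="alyrfjalyrelbzhbm" (len 17), cursors c1@4 c2@10, authorship 1111..2222.......
After op 5 (insert('g')): buffer="alyrgfjalyrgelbzhbm" (len 19), cursors c1@5 c2@12, authorship 11111..22222.......
After op 6 (add_cursor(12)): buffer="alyrgfjalyrgelbzhbm" (len 19), cursors c1@5 c2@12 c3@12, authorship 11111..22222.......
After op 7 (insert('e')): buffer="alyrgefjalyrgeeelbzhbm" (len 22), cursors c1@6 c2@15 c3@15, authorship 111111..2222223.......
After op 8 (move_left): buffer="alyrgefjalyrgeeelbzhbm" (len 22), cursors c1@5 c2@14 c3@14, authorship 111111..2222223.......

Answer: alyrgefjalyrgeeelbzhbm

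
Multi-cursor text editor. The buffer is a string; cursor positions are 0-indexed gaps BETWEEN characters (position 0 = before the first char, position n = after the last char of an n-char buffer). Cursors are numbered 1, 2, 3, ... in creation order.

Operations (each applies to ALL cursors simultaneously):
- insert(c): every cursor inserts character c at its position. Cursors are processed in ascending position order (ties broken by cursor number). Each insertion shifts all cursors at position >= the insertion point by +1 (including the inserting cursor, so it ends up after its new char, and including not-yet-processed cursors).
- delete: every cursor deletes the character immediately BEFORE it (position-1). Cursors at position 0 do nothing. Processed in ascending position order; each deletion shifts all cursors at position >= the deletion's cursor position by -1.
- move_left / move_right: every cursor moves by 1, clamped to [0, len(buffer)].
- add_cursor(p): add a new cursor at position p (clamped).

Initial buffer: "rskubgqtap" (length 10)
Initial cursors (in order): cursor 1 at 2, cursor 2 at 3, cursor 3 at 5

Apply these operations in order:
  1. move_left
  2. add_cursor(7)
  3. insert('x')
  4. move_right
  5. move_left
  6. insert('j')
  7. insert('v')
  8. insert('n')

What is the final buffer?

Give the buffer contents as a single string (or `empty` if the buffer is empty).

After op 1 (move_left): buffer="rskubgqtap" (len 10), cursors c1@1 c2@2 c3@4, authorship ..........
After op 2 (add_cursor(7)): buffer="rskubgqtap" (len 10), cursors c1@1 c2@2 c3@4 c4@7, authorship ..........
After op 3 (insert('x')): buffer="rxsxkuxbgqxtap" (len 14), cursors c1@2 c2@4 c3@7 c4@11, authorship .1.2..3...4...
After op 4 (move_right): buffer="rxsxkuxbgqxtap" (len 14), cursors c1@3 c2@5 c3@8 c4@12, authorship .1.2..3...4...
After op 5 (move_left): buffer="rxsxkuxbgqxtap" (len 14), cursors c1@2 c2@4 c3@7 c4@11, authorship .1.2..3...4...
After op 6 (insert('j')): buffer="rxjsxjkuxjbgqxjtap" (len 18), cursors c1@3 c2@6 c3@10 c4@15, authorship .11.22..33...44...
After op 7 (insert('v')): buffer="rxjvsxjvkuxjvbgqxjvtap" (len 22), cursors c1@4 c2@8 c3@13 c4@19, authorship .111.222..333...444...
After op 8 (insert('n')): buffer="rxjvnsxjvnkuxjvnbgqxjvntap" (len 26), cursors c1@5 c2@10 c3@16 c4@23, authorship .1111.2222..3333...4444...

Answer: rxjvnsxjvnkuxjvnbgqxjvntap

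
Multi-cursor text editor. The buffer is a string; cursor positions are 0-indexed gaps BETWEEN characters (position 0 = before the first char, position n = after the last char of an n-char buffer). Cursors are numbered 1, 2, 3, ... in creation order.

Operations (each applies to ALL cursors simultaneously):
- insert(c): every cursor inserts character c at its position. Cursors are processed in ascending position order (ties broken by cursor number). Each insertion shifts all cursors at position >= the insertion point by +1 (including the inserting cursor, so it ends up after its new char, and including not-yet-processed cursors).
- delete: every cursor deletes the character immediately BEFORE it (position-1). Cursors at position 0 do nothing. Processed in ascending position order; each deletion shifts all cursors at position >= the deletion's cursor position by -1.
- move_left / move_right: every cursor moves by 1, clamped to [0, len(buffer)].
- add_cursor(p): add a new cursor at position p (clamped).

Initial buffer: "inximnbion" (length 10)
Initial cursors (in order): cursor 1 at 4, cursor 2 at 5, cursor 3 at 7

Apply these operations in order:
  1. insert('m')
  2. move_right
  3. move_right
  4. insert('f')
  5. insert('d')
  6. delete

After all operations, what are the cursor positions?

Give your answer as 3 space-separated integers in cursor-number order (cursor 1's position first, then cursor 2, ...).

After op 1 (insert('m')): buffer="inximmmnbmion" (len 13), cursors c1@5 c2@7 c3@10, authorship ....1.2..3...
After op 2 (move_right): buffer="inximmmnbmion" (len 13), cursors c1@6 c2@8 c3@11, authorship ....1.2..3...
After op 3 (move_right): buffer="inximmmnbmion" (len 13), cursors c1@7 c2@9 c3@12, authorship ....1.2..3...
After op 4 (insert('f')): buffer="inximmmfnbfmiofn" (len 16), cursors c1@8 c2@11 c3@15, authorship ....1.21..23..3.
After op 5 (insert('d')): buffer="inximmmfdnbfdmiofdn" (len 19), cursors c1@9 c2@13 c3@18, authorship ....1.211..223..33.
After op 6 (delete): buffer="inximmmfnbfmiofn" (len 16), cursors c1@8 c2@11 c3@15, authorship ....1.21..23..3.

Answer: 8 11 15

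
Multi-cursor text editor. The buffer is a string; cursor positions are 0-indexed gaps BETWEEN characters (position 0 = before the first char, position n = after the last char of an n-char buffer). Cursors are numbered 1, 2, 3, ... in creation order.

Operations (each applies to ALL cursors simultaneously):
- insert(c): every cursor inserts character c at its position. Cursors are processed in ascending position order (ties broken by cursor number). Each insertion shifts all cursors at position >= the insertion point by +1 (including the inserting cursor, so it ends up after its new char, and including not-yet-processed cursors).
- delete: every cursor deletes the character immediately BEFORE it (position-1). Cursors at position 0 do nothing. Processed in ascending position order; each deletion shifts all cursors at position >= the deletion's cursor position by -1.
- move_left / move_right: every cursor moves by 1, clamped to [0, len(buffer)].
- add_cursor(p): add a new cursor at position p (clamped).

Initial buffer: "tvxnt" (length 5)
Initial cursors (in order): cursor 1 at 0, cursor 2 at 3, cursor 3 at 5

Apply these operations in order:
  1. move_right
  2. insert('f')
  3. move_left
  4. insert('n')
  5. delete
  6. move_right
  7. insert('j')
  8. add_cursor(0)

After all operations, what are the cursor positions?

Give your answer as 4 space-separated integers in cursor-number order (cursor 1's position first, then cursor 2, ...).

After op 1 (move_right): buffer="tvxnt" (len 5), cursors c1@1 c2@4 c3@5, authorship .....
After op 2 (insert('f')): buffer="tfvxnftf" (len 8), cursors c1@2 c2@6 c3@8, authorship .1...2.3
After op 3 (move_left): buffer="tfvxnftf" (len 8), cursors c1@1 c2@5 c3@7, authorship .1...2.3
After op 4 (insert('n')): buffer="tnfvxnnftnf" (len 11), cursors c1@2 c2@7 c3@10, authorship .11...22.33
After op 5 (delete): buffer="tfvxnftf" (len 8), cursors c1@1 c2@5 c3@7, authorship .1...2.3
After op 6 (move_right): buffer="tfvxnftf" (len 8), cursors c1@2 c2@6 c3@8, authorship .1...2.3
After op 7 (insert('j')): buffer="tfjvxnfjtfj" (len 11), cursors c1@3 c2@8 c3@11, authorship .11...22.33
After op 8 (add_cursor(0)): buffer="tfjvxnfjtfj" (len 11), cursors c4@0 c1@3 c2@8 c3@11, authorship .11...22.33

Answer: 3 8 11 0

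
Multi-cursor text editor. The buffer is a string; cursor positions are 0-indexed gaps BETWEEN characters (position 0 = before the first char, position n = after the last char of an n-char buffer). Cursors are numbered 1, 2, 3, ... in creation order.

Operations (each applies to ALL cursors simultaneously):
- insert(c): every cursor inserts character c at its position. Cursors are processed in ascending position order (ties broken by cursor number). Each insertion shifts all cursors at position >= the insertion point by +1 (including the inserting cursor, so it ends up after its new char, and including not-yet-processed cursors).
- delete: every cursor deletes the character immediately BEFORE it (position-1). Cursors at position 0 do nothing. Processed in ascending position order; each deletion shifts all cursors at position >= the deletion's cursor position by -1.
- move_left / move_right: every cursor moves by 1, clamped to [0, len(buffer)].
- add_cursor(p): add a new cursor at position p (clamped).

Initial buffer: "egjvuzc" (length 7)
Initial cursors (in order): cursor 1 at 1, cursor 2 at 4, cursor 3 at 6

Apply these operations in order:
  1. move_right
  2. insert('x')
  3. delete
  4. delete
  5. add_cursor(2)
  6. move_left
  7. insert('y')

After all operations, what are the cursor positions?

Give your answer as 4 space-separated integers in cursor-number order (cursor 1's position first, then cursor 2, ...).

After op 1 (move_right): buffer="egjvuzc" (len 7), cursors c1@2 c2@5 c3@7, authorship .......
After op 2 (insert('x')): buffer="egxjvuxzcx" (len 10), cursors c1@3 c2@7 c3@10, authorship ..1...2..3
After op 3 (delete): buffer="egjvuzc" (len 7), cursors c1@2 c2@5 c3@7, authorship .......
After op 4 (delete): buffer="ejvz" (len 4), cursors c1@1 c2@3 c3@4, authorship ....
After op 5 (add_cursor(2)): buffer="ejvz" (len 4), cursors c1@1 c4@2 c2@3 c3@4, authorship ....
After op 6 (move_left): buffer="ejvz" (len 4), cursors c1@0 c4@1 c2@2 c3@3, authorship ....
After op 7 (insert('y')): buffer="yeyjyvyz" (len 8), cursors c1@1 c4@3 c2@5 c3@7, authorship 1.4.2.3.

Answer: 1 5 7 3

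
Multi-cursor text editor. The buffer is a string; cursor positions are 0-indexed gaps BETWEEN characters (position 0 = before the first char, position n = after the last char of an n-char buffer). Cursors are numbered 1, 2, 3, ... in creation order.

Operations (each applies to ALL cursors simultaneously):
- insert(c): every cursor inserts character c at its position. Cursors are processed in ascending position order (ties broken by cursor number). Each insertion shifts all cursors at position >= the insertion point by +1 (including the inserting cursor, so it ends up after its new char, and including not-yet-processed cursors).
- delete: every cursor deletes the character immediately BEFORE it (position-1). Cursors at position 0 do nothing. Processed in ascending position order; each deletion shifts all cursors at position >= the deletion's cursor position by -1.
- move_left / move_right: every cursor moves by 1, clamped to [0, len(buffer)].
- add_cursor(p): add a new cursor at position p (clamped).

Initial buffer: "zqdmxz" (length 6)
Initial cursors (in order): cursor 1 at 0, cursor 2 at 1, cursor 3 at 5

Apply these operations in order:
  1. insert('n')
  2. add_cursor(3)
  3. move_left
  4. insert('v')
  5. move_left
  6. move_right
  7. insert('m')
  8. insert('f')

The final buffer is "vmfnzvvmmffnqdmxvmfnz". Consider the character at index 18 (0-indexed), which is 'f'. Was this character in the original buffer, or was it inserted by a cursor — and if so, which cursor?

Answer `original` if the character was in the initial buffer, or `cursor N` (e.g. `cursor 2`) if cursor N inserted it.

After op 1 (insert('n')): buffer="nznqdmxnz" (len 9), cursors c1@1 c2@3 c3@8, authorship 1.2....3.
After op 2 (add_cursor(3)): buffer="nznqdmxnz" (len 9), cursors c1@1 c2@3 c4@3 c3@8, authorship 1.2....3.
After op 3 (move_left): buffer="nznqdmxnz" (len 9), cursors c1@0 c2@2 c4@2 c3@7, authorship 1.2....3.
After op 4 (insert('v')): buffer="vnzvvnqdmxvnz" (len 13), cursors c1@1 c2@5 c4@5 c3@11, authorship 11.242....33.
After op 5 (move_left): buffer="vnzvvnqdmxvnz" (len 13), cursors c1@0 c2@4 c4@4 c3@10, authorship 11.242....33.
After op 6 (move_right): buffer="vnzvvnqdmxvnz" (len 13), cursors c1@1 c2@5 c4@5 c3@11, authorship 11.242....33.
After op 7 (insert('m')): buffer="vmnzvvmmnqdmxvmnz" (len 17), cursors c1@2 c2@8 c4@8 c3@15, authorship 111.24242....333.
After op 8 (insert('f')): buffer="vmfnzvvmmffnqdmxvmfnz" (len 21), cursors c1@3 c2@11 c4@11 c3@19, authorship 1111.2424242....3333.
Authorship (.=original, N=cursor N): 1 1 1 1 . 2 4 2 4 2 4 2 . . . . 3 3 3 3 .
Index 18: author = 3

Answer: cursor 3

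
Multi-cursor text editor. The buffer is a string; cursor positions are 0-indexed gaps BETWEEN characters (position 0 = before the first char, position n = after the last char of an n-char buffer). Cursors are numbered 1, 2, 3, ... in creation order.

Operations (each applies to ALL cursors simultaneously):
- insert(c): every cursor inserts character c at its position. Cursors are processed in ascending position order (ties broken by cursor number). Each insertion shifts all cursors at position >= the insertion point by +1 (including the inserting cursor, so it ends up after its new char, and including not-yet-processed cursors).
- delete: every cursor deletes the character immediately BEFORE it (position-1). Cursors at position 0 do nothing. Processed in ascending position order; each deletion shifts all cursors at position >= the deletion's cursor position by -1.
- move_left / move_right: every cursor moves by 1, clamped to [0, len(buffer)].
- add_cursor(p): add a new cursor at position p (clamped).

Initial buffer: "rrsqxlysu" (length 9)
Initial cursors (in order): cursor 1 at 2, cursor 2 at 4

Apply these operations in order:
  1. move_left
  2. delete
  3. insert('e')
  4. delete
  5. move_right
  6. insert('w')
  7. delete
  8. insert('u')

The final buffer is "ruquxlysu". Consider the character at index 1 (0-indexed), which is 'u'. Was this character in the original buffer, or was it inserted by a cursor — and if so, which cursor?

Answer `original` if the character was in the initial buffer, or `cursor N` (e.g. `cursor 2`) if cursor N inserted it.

Answer: cursor 1

Derivation:
After op 1 (move_left): buffer="rrsqxlysu" (len 9), cursors c1@1 c2@3, authorship .........
After op 2 (delete): buffer="rqxlysu" (len 7), cursors c1@0 c2@1, authorship .......
After op 3 (insert('e')): buffer="ereqxlysu" (len 9), cursors c1@1 c2@3, authorship 1.2......
After op 4 (delete): buffer="rqxlysu" (len 7), cursors c1@0 c2@1, authorship .......
After op 5 (move_right): buffer="rqxlysu" (len 7), cursors c1@1 c2@2, authorship .......
After op 6 (insert('w')): buffer="rwqwxlysu" (len 9), cursors c1@2 c2@4, authorship .1.2.....
After op 7 (delete): buffer="rqxlysu" (len 7), cursors c1@1 c2@2, authorship .......
After op 8 (insert('u')): buffer="ruquxlysu" (len 9), cursors c1@2 c2@4, authorship .1.2.....
Authorship (.=original, N=cursor N): . 1 . 2 . . . . .
Index 1: author = 1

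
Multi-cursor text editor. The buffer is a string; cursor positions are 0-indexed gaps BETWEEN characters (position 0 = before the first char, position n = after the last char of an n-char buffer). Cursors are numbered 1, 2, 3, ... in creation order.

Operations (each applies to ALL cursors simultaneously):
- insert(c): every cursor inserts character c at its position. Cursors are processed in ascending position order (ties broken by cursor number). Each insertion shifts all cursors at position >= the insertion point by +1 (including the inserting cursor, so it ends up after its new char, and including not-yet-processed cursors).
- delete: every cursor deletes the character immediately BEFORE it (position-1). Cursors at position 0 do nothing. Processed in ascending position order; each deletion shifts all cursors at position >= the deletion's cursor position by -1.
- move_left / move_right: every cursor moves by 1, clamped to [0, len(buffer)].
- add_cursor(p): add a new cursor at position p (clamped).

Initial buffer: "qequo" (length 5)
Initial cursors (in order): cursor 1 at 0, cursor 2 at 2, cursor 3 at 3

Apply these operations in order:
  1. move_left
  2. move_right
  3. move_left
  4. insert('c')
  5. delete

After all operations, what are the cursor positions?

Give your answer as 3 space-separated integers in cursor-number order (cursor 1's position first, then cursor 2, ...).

Answer: 0 1 2

Derivation:
After op 1 (move_left): buffer="qequo" (len 5), cursors c1@0 c2@1 c3@2, authorship .....
After op 2 (move_right): buffer="qequo" (len 5), cursors c1@1 c2@2 c3@3, authorship .....
After op 3 (move_left): buffer="qequo" (len 5), cursors c1@0 c2@1 c3@2, authorship .....
After op 4 (insert('c')): buffer="cqcecquo" (len 8), cursors c1@1 c2@3 c3@5, authorship 1.2.3...
After op 5 (delete): buffer="qequo" (len 5), cursors c1@0 c2@1 c3@2, authorship .....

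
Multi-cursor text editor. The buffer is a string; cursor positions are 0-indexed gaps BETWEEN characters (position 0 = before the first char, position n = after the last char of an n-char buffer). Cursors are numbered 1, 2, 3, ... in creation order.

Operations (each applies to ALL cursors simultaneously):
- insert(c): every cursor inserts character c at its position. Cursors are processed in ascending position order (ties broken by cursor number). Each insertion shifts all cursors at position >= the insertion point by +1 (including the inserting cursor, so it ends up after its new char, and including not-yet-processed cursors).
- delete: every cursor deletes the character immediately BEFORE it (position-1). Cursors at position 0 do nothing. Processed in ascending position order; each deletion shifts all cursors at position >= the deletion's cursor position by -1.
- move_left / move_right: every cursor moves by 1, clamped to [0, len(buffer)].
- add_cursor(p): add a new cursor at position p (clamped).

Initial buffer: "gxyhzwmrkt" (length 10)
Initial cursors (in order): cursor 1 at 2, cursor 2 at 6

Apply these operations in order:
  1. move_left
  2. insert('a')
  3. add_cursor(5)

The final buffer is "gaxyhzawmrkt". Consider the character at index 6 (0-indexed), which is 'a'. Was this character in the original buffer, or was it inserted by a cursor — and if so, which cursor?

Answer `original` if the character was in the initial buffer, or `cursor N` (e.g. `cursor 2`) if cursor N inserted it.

Answer: cursor 2

Derivation:
After op 1 (move_left): buffer="gxyhzwmrkt" (len 10), cursors c1@1 c2@5, authorship ..........
After op 2 (insert('a')): buffer="gaxyhzawmrkt" (len 12), cursors c1@2 c2@7, authorship .1....2.....
After op 3 (add_cursor(5)): buffer="gaxyhzawmrkt" (len 12), cursors c1@2 c3@5 c2@7, authorship .1....2.....
Authorship (.=original, N=cursor N): . 1 . . . . 2 . . . . .
Index 6: author = 2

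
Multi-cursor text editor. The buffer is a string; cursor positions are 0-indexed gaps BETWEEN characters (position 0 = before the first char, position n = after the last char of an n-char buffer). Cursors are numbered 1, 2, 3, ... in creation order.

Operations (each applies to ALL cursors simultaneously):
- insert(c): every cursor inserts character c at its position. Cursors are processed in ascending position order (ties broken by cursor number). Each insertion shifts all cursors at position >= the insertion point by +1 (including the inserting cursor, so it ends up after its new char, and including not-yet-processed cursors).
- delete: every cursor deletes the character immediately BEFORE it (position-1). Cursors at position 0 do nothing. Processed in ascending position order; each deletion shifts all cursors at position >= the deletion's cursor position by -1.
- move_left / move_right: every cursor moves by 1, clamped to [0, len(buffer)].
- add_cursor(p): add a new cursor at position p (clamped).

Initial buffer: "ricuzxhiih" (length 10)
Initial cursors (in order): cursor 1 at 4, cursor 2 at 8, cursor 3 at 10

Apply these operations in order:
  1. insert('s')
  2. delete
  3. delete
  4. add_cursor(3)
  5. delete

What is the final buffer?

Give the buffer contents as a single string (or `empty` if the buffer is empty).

Answer: rzx

Derivation:
After op 1 (insert('s')): buffer="ricuszxhisihs" (len 13), cursors c1@5 c2@10 c3@13, authorship ....1....2..3
After op 2 (delete): buffer="ricuzxhiih" (len 10), cursors c1@4 c2@8 c3@10, authorship ..........
After op 3 (delete): buffer="riczxhi" (len 7), cursors c1@3 c2@6 c3@7, authorship .......
After op 4 (add_cursor(3)): buffer="riczxhi" (len 7), cursors c1@3 c4@3 c2@6 c3@7, authorship .......
After op 5 (delete): buffer="rzx" (len 3), cursors c1@1 c4@1 c2@3 c3@3, authorship ...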